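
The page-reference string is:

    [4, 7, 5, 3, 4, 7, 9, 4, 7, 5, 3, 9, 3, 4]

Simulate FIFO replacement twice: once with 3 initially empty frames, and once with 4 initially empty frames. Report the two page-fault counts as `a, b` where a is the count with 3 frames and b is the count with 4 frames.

3 frames: F F F F F F F . . F F . . F → 10 faults.
4 frames: F F F F . . F F F F F F . F → 11 faults.
11 > 10: adding a frame increased faults — Belady's anomaly.

10, 11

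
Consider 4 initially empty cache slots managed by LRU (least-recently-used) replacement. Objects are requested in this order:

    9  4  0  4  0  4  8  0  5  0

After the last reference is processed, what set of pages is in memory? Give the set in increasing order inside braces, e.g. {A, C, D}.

{0, 4, 5, 8}

9 → fault, frames [9]
4 → fault, frames [9, 4]
0 → fault, frames [9, 4, 0]
4 → hit
0 → hit
4 → hit
8 → fault, frames [9, 0, 4, 8]
0 → hit
5 → fault, evict 9, frames [4, 8, 0, 5]
0 → hit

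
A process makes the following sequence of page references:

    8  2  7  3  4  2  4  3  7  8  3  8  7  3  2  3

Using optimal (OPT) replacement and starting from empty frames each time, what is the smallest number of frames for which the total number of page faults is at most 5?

f=1: 16 faults
f=2: 10 faults
f=3: 8 faults
f=4: 6 faults
f=5: 5 faults
Smallest f with faults ≤ 5 is 5.

5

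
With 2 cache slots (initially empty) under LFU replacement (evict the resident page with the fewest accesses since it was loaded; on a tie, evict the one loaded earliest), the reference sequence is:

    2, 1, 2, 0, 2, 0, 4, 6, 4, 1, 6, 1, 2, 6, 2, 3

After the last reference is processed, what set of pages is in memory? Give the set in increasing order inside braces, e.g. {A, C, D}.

{2, 3}

2 → miss, frames [2]
1 → miss, frames [2, 1]
2 → hit
0 → miss, evict 1, frames [2, 0]
2 → hit
0 → hit
4 → miss, evict 0, frames [2, 4]
6 → miss, evict 4, frames [2, 6]
4 → miss, evict 6, frames [2, 4]
1 → miss, evict 4, frames [2, 1]
6 → miss, evict 1, frames [2, 6]
1 → miss, evict 6, frames [2, 1]
2 → hit
6 → miss, evict 1, frames [2, 6]
2 → hit
3 → miss, evict 6, frames [2, 3]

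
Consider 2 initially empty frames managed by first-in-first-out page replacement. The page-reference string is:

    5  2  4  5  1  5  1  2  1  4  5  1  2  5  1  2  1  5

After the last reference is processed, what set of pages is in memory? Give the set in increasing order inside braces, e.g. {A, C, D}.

{2, 5}

5 → fault, frames [5]
2 → fault, frames [5, 2]
4 → fault, evict 5, frames [2, 4]
5 → fault, evict 2, frames [4, 5]
1 → fault, evict 4, frames [5, 1]
5 → hit
1 → hit
2 → fault, evict 5, frames [1, 2]
1 → hit
4 → fault, evict 1, frames [2, 4]
5 → fault, evict 2, frames [4, 5]
1 → fault, evict 4, frames [5, 1]
2 → fault, evict 5, frames [1, 2]
5 → fault, evict 1, frames [2, 5]
1 → fault, evict 2, frames [5, 1]
2 → fault, evict 5, frames [1, 2]
1 → hit
5 → fault, evict 1, frames [2, 5]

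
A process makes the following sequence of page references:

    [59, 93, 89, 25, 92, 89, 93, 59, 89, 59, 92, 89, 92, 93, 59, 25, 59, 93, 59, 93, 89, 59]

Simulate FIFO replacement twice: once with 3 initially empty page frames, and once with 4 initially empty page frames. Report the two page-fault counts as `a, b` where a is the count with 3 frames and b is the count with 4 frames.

3 frames: F F F F F . F F F . F . . F F F . . . . F . → 13 faults.
4 frames: F F F F F . . F . . . . . F . . . . . . F . → 8 faults.
8 < 13: adding a frame reduced faults, as is typical.

13, 8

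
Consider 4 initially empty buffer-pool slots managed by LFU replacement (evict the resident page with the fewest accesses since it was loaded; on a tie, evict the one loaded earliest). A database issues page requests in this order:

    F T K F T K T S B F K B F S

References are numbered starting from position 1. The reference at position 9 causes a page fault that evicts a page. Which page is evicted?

S

pos 1: F -> fault, frames {F}
pos 2: T -> fault, frames {F,T}
pos 3: K -> fault, frames {F,T,K}
pos 4: F -> hit
pos 5: T -> hit
pos 6: K -> hit
pos 7: T -> hit
pos 8: S -> fault, frames {F,T,K,S}
pos 9: B -> fault, evict S, frames {F,T,K,B}
At position 9, page S is evicted.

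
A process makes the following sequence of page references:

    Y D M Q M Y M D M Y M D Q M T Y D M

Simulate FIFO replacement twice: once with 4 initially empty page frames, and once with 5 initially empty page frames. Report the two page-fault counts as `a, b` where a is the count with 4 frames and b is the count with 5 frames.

4 frames: F F F F . . . . . . . . . . F F F F → 8 faults.
5 frames: F F F F . . . . . . . . . . F . . . → 5 faults.
5 < 8: adding a frame reduced faults, as is typical.

8, 5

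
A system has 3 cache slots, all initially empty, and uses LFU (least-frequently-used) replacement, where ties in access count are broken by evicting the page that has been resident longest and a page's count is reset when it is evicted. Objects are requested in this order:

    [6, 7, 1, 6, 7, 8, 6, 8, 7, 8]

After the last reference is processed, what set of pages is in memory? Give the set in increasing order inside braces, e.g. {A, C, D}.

{6, 7, 8}

6: miss, frames [6]
7: miss, frames [6, 7]
1: miss, frames [6, 7, 1]
6: hit
7: hit
8: miss, evict 1, frames [6, 7, 8]
6: hit
8: hit
7: hit
8: hit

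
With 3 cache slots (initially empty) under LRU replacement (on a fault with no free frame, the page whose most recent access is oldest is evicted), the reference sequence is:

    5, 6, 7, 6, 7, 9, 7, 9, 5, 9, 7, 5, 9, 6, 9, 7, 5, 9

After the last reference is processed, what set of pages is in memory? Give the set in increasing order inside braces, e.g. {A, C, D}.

5 → miss, frames (5)
6 → miss, frames (5 6)
7 → miss, frames (5 6 7)
6 → hit
7 → hit
9 → miss, evict 5, frames (6 7 9)
7 → hit
9 → hit
5 → miss, evict 6, frames (7 9 5)
9 → hit
7 → hit
5 → hit
9 → hit
6 → miss, evict 7, frames (5 9 6)
9 → hit
7 → miss, evict 5, frames (6 9 7)
5 → miss, evict 6, frames (9 7 5)
9 → hit

{5, 7, 9}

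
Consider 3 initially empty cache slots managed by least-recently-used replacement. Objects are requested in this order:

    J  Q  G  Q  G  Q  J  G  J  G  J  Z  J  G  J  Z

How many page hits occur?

J -> fault, frames {J}
Q -> fault, frames {J,Q}
G -> fault, frames {J,Q,G}
Q -> hit
G -> hit
Q -> hit
J -> hit
G -> hit
J -> hit
G -> hit
J -> hit
Z -> fault, evict Q, frames {G,J,Z}
J -> hit
G -> hit
J -> hit
Z -> hit
Hits: 12.

12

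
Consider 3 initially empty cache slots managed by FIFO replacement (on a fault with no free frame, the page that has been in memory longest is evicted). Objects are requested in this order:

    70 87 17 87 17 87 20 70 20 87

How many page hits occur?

70 -> fault, frames (70)
87 -> fault, frames (70 87)
17 -> fault, frames (70 87 17)
87 -> hit
17 -> hit
87 -> hit
20 -> fault, evict 70, frames (87 17 20)
70 -> fault, evict 87, frames (17 20 70)
20 -> hit
87 -> fault, evict 17, frames (20 70 87)
Hits: 4.

4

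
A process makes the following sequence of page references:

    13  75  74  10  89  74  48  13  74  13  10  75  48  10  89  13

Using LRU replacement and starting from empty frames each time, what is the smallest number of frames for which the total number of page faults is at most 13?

3

f=1: 16 faults
f=2: 15 faults
f=3: 12 faults
f=4: 12 faults
f=5: 9 faults
f=6: 6 faults
Smallest f with faults ≤ 13 is 3.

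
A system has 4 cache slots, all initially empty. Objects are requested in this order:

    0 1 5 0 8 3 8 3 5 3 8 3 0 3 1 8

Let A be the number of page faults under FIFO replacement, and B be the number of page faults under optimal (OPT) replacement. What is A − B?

Under FIFO: F F F . F F . . . . . . F . F . → 7 faults.
Under OPT: F F F . F F . . . . . . . . F . → 6 faults.
A − B = 7 − 6 = 1.

1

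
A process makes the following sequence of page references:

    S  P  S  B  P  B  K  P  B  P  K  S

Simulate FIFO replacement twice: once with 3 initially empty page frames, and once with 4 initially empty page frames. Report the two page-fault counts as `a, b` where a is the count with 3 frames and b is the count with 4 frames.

3 frames: F F . F . . F . . . . F → 5 faults.
4 frames: F F . F . . F . . . . . → 4 faults.
4 < 5: adding a frame reduced faults, as is typical.

5, 4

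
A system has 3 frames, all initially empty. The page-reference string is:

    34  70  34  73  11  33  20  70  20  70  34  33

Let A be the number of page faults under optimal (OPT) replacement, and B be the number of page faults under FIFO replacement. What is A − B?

Under OPT: F F . F F F F . . . . F → 7 faults.
Under FIFO: F F . F F F F F . . F F → 9 faults.
A − B = 7 − 9 = -2.

-2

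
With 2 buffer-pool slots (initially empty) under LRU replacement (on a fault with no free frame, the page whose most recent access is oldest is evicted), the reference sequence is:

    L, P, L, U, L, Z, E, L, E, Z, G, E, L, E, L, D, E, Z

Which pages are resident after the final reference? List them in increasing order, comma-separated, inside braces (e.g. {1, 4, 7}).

{E, Z}

L -> fault, frames {L}
P -> fault, frames {L,P}
L -> hit
U -> fault, evict P, frames {L,U}
L -> hit
Z -> fault, evict U, frames {L,Z}
E -> fault, evict L, frames {Z,E}
L -> fault, evict Z, frames {E,L}
E -> hit
Z -> fault, evict L, frames {E,Z}
G -> fault, evict E, frames {Z,G}
E -> fault, evict Z, frames {G,E}
L -> fault, evict G, frames {E,L}
E -> hit
L -> hit
D -> fault, evict E, frames {L,D}
E -> fault, evict L, frames {D,E}
Z -> fault, evict D, frames {E,Z}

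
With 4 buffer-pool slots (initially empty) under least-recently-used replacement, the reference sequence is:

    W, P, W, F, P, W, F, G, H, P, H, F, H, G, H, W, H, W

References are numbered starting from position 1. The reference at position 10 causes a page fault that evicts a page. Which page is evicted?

pos 1: W: fault, frames {W}
pos 2: P: fault, frames {W,P}
pos 3: W: hit
pos 4: F: fault, frames {P,W,F}
pos 5: P: hit
pos 6: W: hit
pos 7: F: hit
pos 8: G: fault, frames {P,W,F,G}
pos 9: H: fault, evict P, frames {W,F,G,H}
pos 10: P: fault, evict W, frames {F,G,H,P}
At position 10, page W is evicted.

W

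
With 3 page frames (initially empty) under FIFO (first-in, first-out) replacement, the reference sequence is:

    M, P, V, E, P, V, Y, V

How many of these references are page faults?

M -> fault, frames (M)
P -> fault, frames (M P)
V -> fault, frames (M P V)
E -> fault, evict M, frames (P V E)
P -> hit
V -> hit
Y -> fault, evict P, frames (V E Y)
V -> hit
Page faults: 5.

5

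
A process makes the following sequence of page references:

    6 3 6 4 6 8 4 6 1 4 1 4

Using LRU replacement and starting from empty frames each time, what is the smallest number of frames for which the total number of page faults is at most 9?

2

f=1: 12 faults
f=2: 8 faults
f=3: 5 faults
f=4: 5 faults
f=5: 5 faults
Smallest f with faults ≤ 9 is 2.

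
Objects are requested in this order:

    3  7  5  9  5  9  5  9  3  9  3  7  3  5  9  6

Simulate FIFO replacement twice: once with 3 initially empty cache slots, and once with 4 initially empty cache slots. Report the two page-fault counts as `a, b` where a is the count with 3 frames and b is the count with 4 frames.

3 frames: F F F F . . . . F . . F . F F F → 9 faults.
4 frames: F F F F . . . . . . . . . . . F → 5 faults.
5 < 9: adding a frame reduced faults, as is typical.

9, 5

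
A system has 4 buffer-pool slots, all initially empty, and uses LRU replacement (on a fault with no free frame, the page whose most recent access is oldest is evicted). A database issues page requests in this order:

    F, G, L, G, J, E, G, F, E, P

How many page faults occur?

F → miss, frames (F)
G → miss, frames (F G)
L → miss, frames (F G L)
G → hit
J → miss, frames (F L G J)
E → miss, evict F, frames (L G J E)
G → hit
F → miss, evict L, frames (J E G F)
E → hit
P → miss, evict J, frames (G F E P)
Page faults: 7.

7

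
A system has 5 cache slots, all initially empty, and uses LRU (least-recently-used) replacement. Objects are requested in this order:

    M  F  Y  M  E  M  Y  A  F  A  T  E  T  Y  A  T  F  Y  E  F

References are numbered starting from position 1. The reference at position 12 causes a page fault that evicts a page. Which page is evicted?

M

pos 1: M: fault, frames {M}
pos 2: F: fault, frames {M,F}
pos 3: Y: fault, frames {M,F,Y}
pos 4: M: hit
pos 5: E: fault, frames {F,Y,M,E}
pos 6: M: hit
pos 7: Y: hit
pos 8: A: fault, frames {F,E,M,Y,A}
pos 9: F: hit
pos 10: A: hit
pos 11: T: fault, evict E, frames {M,Y,F,A,T}
pos 12: E: fault, evict M, frames {Y,F,A,T,E}
At position 12, page M is evicted.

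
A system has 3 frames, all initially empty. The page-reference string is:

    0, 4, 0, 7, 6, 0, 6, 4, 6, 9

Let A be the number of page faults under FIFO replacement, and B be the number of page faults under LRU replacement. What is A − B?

1

Under FIFO: F F . F F F . F . F → 7 faults.
Under LRU: F F . F F . . F . F → 6 faults.
A − B = 7 − 6 = 1.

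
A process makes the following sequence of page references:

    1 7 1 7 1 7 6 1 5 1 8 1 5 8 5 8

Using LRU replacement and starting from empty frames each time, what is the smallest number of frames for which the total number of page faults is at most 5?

f=1: 16 faults
f=2: 8 faults
f=3: 5 faults
f=4: 5 faults
f=5: 5 faults
Smallest f with faults ≤ 5 is 3.

3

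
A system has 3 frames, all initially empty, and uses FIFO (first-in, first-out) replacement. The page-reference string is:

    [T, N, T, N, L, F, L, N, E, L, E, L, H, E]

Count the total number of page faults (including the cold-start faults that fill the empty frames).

T → fault, frames [T]
N → fault, frames [T, N]
T → hit
N → hit
L → fault, frames [T, N, L]
F → fault, evict T, frames [N, L, F]
L → hit
N → hit
E → fault, evict N, frames [L, F, E]
L → hit
E → hit
L → hit
H → fault, evict L, frames [F, E, H]
E → hit
Page faults: 6.

6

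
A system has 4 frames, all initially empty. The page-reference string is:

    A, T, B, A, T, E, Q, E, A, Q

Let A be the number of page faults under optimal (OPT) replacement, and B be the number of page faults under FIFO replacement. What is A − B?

-1

Under OPT: F F F . . F F . . . → 5 faults.
Under FIFO: F F F . . F F . F . → 6 faults.
A − B = 5 − 6 = -1.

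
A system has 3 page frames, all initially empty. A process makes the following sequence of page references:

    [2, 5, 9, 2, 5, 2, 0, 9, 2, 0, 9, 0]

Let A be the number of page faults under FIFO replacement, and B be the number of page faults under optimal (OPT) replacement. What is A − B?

Under FIFO: F F F . . . F . F . . . → 5 faults.
Under OPT: F F F . . . F . . . . . → 4 faults.
A − B = 5 − 4 = 1.

1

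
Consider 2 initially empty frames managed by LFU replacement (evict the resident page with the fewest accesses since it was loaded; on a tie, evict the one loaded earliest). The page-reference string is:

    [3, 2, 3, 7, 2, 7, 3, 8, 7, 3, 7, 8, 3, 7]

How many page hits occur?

5

3 → fault, frames {3}
2 → fault, frames {3,2}
3 → hit
7 → fault, evict 2, frames {3,7}
2 → fault, evict 7, frames {3,2}
7 → fault, evict 2, frames {3,7}
3 → hit
8 → fault, evict 7, frames {3,8}
7 → fault, evict 8, frames {3,7}
3 → hit
7 → hit
8 → fault, evict 7, frames {3,8}
3 → hit
7 → fault, evict 8, frames {3,7}
Hits: 5.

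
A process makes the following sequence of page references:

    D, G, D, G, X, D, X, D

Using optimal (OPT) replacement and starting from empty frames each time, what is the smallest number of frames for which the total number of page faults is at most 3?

f=1: 8 faults
f=2: 3 faults
f=3: 3 faults
Smallest f with faults ≤ 3 is 2.

2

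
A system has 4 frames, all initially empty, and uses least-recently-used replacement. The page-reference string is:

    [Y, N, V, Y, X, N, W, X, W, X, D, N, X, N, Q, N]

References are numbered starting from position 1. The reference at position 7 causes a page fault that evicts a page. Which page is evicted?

V

pos 1: Y → fault, frames [Y]
pos 2: N → fault, frames [Y, N]
pos 3: V → fault, frames [Y, N, V]
pos 4: Y → hit
pos 5: X → fault, frames [N, V, Y, X]
pos 6: N → hit
pos 7: W → fault, evict V, frames [Y, X, N, W]
At position 7, page V is evicted.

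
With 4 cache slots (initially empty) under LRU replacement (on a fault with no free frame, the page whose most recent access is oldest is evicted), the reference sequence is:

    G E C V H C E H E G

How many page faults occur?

6

G -> miss, frames [G]
E -> miss, frames [G, E]
C -> miss, frames [G, E, C]
V -> miss, frames [G, E, C, V]
H -> miss, evict G, frames [E, C, V, H]
C -> hit
E -> hit
H -> hit
E -> hit
G -> miss, evict V, frames [C, H, E, G]
Page faults: 6.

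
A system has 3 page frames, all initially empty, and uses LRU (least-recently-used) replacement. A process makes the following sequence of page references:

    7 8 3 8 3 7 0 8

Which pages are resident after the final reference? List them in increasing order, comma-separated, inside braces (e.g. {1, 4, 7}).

{0, 7, 8}

7 -> miss, frames (7)
8 -> miss, frames (7 8)
3 -> miss, frames (7 8 3)
8 -> hit
3 -> hit
7 -> hit
0 -> miss, evict 8, frames (3 7 0)
8 -> miss, evict 3, frames (7 0 8)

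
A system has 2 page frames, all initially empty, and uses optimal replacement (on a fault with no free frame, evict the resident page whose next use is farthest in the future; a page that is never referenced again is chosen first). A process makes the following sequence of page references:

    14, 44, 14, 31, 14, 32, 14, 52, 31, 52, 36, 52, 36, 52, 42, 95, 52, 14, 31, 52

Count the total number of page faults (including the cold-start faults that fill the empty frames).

11

14 → miss, frames {14}
44 → miss, frames {14,44}
14 → hit
31 → miss, evict 44, frames {14,31}
14 → hit
32 → miss, evict 31, frames {14,32}
14 → hit
52 → miss, evict 32, frames {14,52}
31 → miss, evict 14, frames {52,31}
52 → hit
36 → miss, evict 31, frames {52,36}
52 → hit
36 → hit
52 → hit
42 → miss, evict 36, frames {52,42}
95 → miss, evict 42, frames {52,95}
52 → hit
14 → miss, evict 95, frames {52,14}
31 → miss, evict 14, frames {52,31}
52 → hit
Page faults: 11.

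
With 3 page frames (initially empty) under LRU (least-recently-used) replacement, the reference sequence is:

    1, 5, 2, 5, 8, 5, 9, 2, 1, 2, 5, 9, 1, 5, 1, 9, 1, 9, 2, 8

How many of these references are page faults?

12

1: miss, frames {1}
5: miss, frames {1,5}
2: miss, frames {1,5,2}
5: hit
8: miss, evict 1, frames {2,5,8}
5: hit
9: miss, evict 2, frames {8,5,9}
2: miss, evict 8, frames {5,9,2}
1: miss, evict 5, frames {9,2,1}
2: hit
5: miss, evict 9, frames {1,2,5}
9: miss, evict 1, frames {2,5,9}
1: miss, evict 2, frames {5,9,1}
5: hit
1: hit
9: hit
1: hit
9: hit
2: miss, evict 5, frames {1,9,2}
8: miss, evict 1, frames {9,2,8}
Page faults: 12.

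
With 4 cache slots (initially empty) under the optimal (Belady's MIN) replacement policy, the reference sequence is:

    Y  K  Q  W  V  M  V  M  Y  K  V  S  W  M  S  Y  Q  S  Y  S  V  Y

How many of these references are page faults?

Y: miss, frames [Y]
K: miss, frames [Y, K]
Q: miss, frames [Y, K, Q]
W: miss, frames [Y, K, Q, W]
V: miss, evict Q, frames [Y, K, W, V]
M: miss, evict W, frames [Y, K, V, M]
V: hit
M: hit
Y: hit
K: hit
V: hit
S: miss, evict K, frames [Y, V, M, S]
W: miss, evict V, frames [Y, M, S, W]
M: hit
S: hit
Y: hit
Q: miss, evict W, frames [Y, M, S, Q]
S: hit
Y: hit
S: hit
V: miss, evict Q, frames [Y, M, S, V]
Y: hit
Page faults: 10.

10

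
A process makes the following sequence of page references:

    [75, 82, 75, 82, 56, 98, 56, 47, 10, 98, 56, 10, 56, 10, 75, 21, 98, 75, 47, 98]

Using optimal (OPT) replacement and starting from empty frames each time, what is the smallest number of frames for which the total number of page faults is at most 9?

3

f=1: 20 faults
f=2: 11 faults
f=3: 9 faults
f=4: 8 faults
f=5: 7 faults
f=6: 7 faults
f=7: 7 faults
Smallest f with faults ≤ 9 is 3.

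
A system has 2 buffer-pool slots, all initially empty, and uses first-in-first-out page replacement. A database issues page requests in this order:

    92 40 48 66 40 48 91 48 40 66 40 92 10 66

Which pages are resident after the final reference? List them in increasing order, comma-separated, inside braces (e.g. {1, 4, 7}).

92: miss, frames [92]
40: miss, frames [92, 40]
48: miss, evict 92, frames [40, 48]
66: miss, evict 40, frames [48, 66]
40: miss, evict 48, frames [66, 40]
48: miss, evict 66, frames [40, 48]
91: miss, evict 40, frames [48, 91]
48: hit
40: miss, evict 48, frames [91, 40]
66: miss, evict 91, frames [40, 66]
40: hit
92: miss, evict 40, frames [66, 92]
10: miss, evict 66, frames [92, 10]
66: miss, evict 92, frames [10, 66]

{10, 66}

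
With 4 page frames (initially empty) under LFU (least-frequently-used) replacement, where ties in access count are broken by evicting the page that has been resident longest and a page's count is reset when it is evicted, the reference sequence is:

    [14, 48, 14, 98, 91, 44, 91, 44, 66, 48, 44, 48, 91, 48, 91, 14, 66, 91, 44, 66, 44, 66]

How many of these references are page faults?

8

14: miss, frames [14]
48: miss, frames [14, 48]
14: hit
98: miss, frames [14, 48, 98]
91: miss, frames [14, 48, 98, 91]
44: miss, evict 48, frames [14, 98, 91, 44]
91: hit
44: hit
66: miss, evict 98, frames [14, 91, 44, 66]
48: miss, evict 66, frames [14, 91, 44, 48]
44: hit
48: hit
91: hit
48: hit
91: hit
14: hit
66: miss, evict 14, frames [91, 44, 48, 66]
91: hit
44: hit
66: hit
44: hit
66: hit
Page faults: 8.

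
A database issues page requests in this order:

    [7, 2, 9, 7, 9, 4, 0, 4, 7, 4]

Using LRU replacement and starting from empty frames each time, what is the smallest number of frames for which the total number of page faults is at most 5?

f=1: 10 faults
f=2: 7 faults
f=3: 6 faults
f=4: 5 faults
f=5: 5 faults
Smallest f with faults ≤ 5 is 4.

4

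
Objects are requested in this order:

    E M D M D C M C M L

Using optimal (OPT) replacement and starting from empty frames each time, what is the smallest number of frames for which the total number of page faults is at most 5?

f=1: 10 faults
f=2: 5 faults
f=3: 5 faults
f=4: 5 faults
f=5: 5 faults
Smallest f with faults ≤ 5 is 2.

2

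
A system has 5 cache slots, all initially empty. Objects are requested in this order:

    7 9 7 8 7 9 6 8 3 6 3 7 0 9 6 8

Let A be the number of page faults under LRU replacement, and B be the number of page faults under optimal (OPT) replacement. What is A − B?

2

Under LRU: F F . F . . F . F . . . F F . F → 8 faults.
Under OPT: F F . F . . F . F . . . F . . . → 6 faults.
A − B = 8 − 6 = 2.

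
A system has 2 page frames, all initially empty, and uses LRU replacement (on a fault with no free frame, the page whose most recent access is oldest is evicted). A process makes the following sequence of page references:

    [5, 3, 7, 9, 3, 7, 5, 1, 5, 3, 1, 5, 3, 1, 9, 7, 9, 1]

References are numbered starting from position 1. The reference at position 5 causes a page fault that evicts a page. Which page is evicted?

pos 1: 5 -> miss, frames [5]
pos 2: 3 -> miss, frames [5, 3]
pos 3: 7 -> miss, evict 5, frames [3, 7]
pos 4: 9 -> miss, evict 3, frames [7, 9]
pos 5: 3 -> miss, evict 7, frames [9, 3]
At position 5, page 7 is evicted.

7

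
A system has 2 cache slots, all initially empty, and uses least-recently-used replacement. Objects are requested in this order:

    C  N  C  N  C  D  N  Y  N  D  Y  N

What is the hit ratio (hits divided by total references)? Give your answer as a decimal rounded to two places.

0.33

C -> miss, frames (C)
N -> miss, frames (C N)
C -> hit
N -> hit
C -> hit
D -> miss, evict N, frames (C D)
N -> miss, evict C, frames (D N)
Y -> miss, evict D, frames (N Y)
N -> hit
D -> miss, evict Y, frames (N D)
Y -> miss, evict N, frames (D Y)
N -> miss, evict D, frames (Y N)
Hits: 4 of 12 references → 4/12 = 0.3333.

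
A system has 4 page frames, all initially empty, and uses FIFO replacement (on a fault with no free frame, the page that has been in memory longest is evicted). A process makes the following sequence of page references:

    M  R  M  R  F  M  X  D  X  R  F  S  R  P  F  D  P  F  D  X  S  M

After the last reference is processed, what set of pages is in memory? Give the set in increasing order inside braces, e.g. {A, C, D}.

{D, M, S, X}

M -> fault, frames (M)
R -> fault, frames (M R)
M -> hit
R -> hit
F -> fault, frames (M R F)
M -> hit
X -> fault, frames (M R F X)
D -> fault, evict M, frames (R F X D)
X -> hit
R -> hit
F -> hit
S -> fault, evict R, frames (F X D S)
R -> fault, evict F, frames (X D S R)
P -> fault, evict X, frames (D S R P)
F -> fault, evict D, frames (S R P F)
D -> fault, evict S, frames (R P F D)
P -> hit
F -> hit
D -> hit
X -> fault, evict R, frames (P F D X)
S -> fault, evict P, frames (F D X S)
M -> fault, evict F, frames (D X S M)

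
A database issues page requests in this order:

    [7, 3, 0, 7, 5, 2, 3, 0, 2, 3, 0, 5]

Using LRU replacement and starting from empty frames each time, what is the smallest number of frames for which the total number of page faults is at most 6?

5

f=1: 12 faults
f=2: 12 faults
f=3: 8 faults
f=4: 7 faults
f=5: 5 faults
Smallest f with faults ≤ 6 is 5.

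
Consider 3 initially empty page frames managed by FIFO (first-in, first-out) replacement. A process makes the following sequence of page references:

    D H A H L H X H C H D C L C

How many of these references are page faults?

9

D → miss, frames (D)
H → miss, frames (D H)
A → miss, frames (D H A)
H → hit
L → miss, evict D, frames (H A L)
H → hit
X → miss, evict H, frames (A L X)
H → miss, evict A, frames (L X H)
C → miss, evict L, frames (X H C)
H → hit
D → miss, evict X, frames (H C D)
C → hit
L → miss, evict H, frames (C D L)
C → hit
Page faults: 9.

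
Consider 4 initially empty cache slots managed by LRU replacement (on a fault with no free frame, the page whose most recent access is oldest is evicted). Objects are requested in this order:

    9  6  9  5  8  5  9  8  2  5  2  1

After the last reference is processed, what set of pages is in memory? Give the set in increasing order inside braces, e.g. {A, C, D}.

{1, 2, 5, 8}

9 -> fault, frames {9}
6 -> fault, frames {9,6}
9 -> hit
5 -> fault, frames {6,9,5}
8 -> fault, frames {6,9,5,8}
5 -> hit
9 -> hit
8 -> hit
2 -> fault, evict 6, frames {5,9,8,2}
5 -> hit
2 -> hit
1 -> fault, evict 9, frames {8,5,2,1}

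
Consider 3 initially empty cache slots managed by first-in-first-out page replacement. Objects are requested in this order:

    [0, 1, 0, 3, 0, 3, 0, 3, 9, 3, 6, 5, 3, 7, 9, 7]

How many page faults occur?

9

0: miss, frames [0]
1: miss, frames [0, 1]
0: hit
3: miss, frames [0, 1, 3]
0: hit
3: hit
0: hit
3: hit
9: miss, evict 0, frames [1, 3, 9]
3: hit
6: miss, evict 1, frames [3, 9, 6]
5: miss, evict 3, frames [9, 6, 5]
3: miss, evict 9, frames [6, 5, 3]
7: miss, evict 6, frames [5, 3, 7]
9: miss, evict 5, frames [3, 7, 9]
7: hit
Page faults: 9.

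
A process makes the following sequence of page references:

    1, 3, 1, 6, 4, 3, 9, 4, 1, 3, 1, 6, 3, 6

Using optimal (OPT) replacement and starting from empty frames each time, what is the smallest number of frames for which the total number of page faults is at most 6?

4

f=1: 14 faults
f=2: 8 faults
f=3: 7 faults
f=4: 6 faults
f=5: 5 faults
Smallest f with faults ≤ 6 is 4.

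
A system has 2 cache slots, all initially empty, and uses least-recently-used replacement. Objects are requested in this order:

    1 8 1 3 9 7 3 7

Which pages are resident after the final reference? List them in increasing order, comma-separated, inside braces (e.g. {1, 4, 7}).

1 -> fault, frames [1]
8 -> fault, frames [1, 8]
1 -> hit
3 -> fault, evict 8, frames [1, 3]
9 -> fault, evict 1, frames [3, 9]
7 -> fault, evict 3, frames [9, 7]
3 -> fault, evict 9, frames [7, 3]
7 -> hit

{3, 7}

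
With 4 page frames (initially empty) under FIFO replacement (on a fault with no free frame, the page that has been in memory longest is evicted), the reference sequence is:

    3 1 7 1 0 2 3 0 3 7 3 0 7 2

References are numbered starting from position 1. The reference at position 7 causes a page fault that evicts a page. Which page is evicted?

pos 1: 3: fault, frames (3)
pos 2: 1: fault, frames (3 1)
pos 3: 7: fault, frames (3 1 7)
pos 4: 1: hit
pos 5: 0: fault, frames (3 1 7 0)
pos 6: 2: fault, evict 3, frames (1 7 0 2)
pos 7: 3: fault, evict 1, frames (7 0 2 3)
At position 7, page 1 is evicted.

1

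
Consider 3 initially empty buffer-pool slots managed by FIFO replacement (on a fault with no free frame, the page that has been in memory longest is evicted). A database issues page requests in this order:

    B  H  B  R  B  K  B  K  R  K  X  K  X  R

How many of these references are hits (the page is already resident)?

7

B -> miss, frames {B}
H -> miss, frames {B,H}
B -> hit
R -> miss, frames {B,H,R}
B -> hit
K -> miss, evict B, frames {H,R,K}
B -> miss, evict H, frames {R,K,B}
K -> hit
R -> hit
K -> hit
X -> miss, evict R, frames {K,B,X}
K -> hit
X -> hit
R -> miss, evict K, frames {B,X,R}
Hits: 7.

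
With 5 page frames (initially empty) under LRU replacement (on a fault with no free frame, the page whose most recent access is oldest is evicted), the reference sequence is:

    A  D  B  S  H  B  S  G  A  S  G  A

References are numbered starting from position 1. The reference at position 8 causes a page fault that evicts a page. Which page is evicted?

pos 1: A: fault, frames {A}
pos 2: D: fault, frames {A,D}
pos 3: B: fault, frames {A,D,B}
pos 4: S: fault, frames {A,D,B,S}
pos 5: H: fault, frames {A,D,B,S,H}
pos 6: B: hit
pos 7: S: hit
pos 8: G: fault, evict A, frames {D,H,B,S,G}
At position 8, page A is evicted.

A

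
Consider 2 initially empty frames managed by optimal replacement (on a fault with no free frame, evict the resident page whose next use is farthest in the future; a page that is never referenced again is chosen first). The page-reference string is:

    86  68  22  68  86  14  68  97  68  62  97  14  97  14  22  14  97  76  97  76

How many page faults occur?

11

86: fault, frames (86)
68: fault, frames (86 68)
22: fault, evict 86, frames (68 22)
68: hit
86: fault, evict 22, frames (68 86)
14: fault, evict 86, frames (68 14)
68: hit
97: fault, evict 14, frames (68 97)
68: hit
62: fault, evict 68, frames (97 62)
97: hit
14: fault, evict 62, frames (97 14)
97: hit
14: hit
22: fault, evict 97, frames (14 22)
14: hit
97: fault, evict 22, frames (14 97)
76: fault, evict 14, frames (97 76)
97: hit
76: hit
Page faults: 11.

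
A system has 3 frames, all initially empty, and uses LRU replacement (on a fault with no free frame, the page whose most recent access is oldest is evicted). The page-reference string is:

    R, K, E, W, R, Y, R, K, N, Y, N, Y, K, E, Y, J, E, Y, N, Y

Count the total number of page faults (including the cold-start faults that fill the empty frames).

12

R: fault, frames {R}
K: fault, frames {R,K}
E: fault, frames {R,K,E}
W: fault, evict R, frames {K,E,W}
R: fault, evict K, frames {E,W,R}
Y: fault, evict E, frames {W,R,Y}
R: hit
K: fault, evict W, frames {Y,R,K}
N: fault, evict Y, frames {R,K,N}
Y: fault, evict R, frames {K,N,Y}
N: hit
Y: hit
K: hit
E: fault, evict N, frames {Y,K,E}
Y: hit
J: fault, evict K, frames {E,Y,J}
E: hit
Y: hit
N: fault, evict J, frames {E,Y,N}
Y: hit
Page faults: 12.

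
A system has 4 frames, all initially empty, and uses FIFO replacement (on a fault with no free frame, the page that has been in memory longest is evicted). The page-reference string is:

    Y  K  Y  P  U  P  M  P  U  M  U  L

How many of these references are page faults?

Y -> miss, frames {Y}
K -> miss, frames {Y,K}
Y -> hit
P -> miss, frames {Y,K,P}
U -> miss, frames {Y,K,P,U}
P -> hit
M -> miss, evict Y, frames {K,P,U,M}
P -> hit
U -> hit
M -> hit
U -> hit
L -> miss, evict K, frames {P,U,M,L}
Page faults: 6.

6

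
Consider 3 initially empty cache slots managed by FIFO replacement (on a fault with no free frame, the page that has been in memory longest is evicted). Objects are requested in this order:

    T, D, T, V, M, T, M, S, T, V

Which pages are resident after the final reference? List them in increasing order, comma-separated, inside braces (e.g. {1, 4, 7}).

T → miss, frames (T)
D → miss, frames (T D)
T → hit
V → miss, frames (T D V)
M → miss, evict T, frames (D V M)
T → miss, evict D, frames (V M T)
M → hit
S → miss, evict V, frames (M T S)
T → hit
V → miss, evict M, frames (T S V)

{S, T, V}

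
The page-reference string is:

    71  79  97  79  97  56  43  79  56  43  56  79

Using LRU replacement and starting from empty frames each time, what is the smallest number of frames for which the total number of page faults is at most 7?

f=1: 12 faults
f=2: 9 faults
f=3: 6 faults
f=4: 5 faults
f=5: 5 faults
Smallest f with faults ≤ 7 is 3.

3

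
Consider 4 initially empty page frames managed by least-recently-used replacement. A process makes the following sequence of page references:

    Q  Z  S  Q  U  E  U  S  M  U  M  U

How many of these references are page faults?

Q → fault, frames [Q]
Z → fault, frames [Q, Z]
S → fault, frames [Q, Z, S]
Q → hit
U → fault, frames [Z, S, Q, U]
E → fault, evict Z, frames [S, Q, U, E]
U → hit
S → hit
M → fault, evict Q, frames [E, U, S, M]
U → hit
M → hit
U → hit
Page faults: 6.

6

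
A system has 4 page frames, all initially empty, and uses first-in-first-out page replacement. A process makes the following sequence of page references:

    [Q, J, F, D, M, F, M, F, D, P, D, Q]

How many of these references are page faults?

Q: fault, frames [Q]
J: fault, frames [Q, J]
F: fault, frames [Q, J, F]
D: fault, frames [Q, J, F, D]
M: fault, evict Q, frames [J, F, D, M]
F: hit
M: hit
F: hit
D: hit
P: fault, evict J, frames [F, D, M, P]
D: hit
Q: fault, evict F, frames [D, M, P, Q]
Page faults: 7.

7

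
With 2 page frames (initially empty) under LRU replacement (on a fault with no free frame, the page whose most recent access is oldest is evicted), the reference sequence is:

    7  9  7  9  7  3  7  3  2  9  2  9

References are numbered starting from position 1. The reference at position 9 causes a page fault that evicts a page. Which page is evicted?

pos 1: 7 -> fault, frames {7}
pos 2: 9 -> fault, frames {7,9}
pos 3: 7 -> hit
pos 4: 9 -> hit
pos 5: 7 -> hit
pos 6: 3 -> fault, evict 9, frames {7,3}
pos 7: 7 -> hit
pos 8: 3 -> hit
pos 9: 2 -> fault, evict 7, frames {3,2}
At position 9, page 7 is evicted.

7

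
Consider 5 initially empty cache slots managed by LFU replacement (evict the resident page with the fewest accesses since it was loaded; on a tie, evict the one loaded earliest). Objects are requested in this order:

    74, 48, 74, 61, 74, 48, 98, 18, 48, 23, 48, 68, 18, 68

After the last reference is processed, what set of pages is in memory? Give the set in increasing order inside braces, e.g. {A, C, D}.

{18, 23, 48, 68, 74}

74 → fault, frames [74]
48 → fault, frames [74, 48]
74 → hit
61 → fault, frames [74, 48, 61]
74 → hit
48 → hit
98 → fault, frames [74, 48, 61, 98]
18 → fault, frames [74, 48, 61, 98, 18]
48 → hit
23 → fault, evict 61, frames [74, 48, 98, 18, 23]
48 → hit
68 → fault, evict 98, frames [74, 48, 18, 23, 68]
18 → hit
68 → hit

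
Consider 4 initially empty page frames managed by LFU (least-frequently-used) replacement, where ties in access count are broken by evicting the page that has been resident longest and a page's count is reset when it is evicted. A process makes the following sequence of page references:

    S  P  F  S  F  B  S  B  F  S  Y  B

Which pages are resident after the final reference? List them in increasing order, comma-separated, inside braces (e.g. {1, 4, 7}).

{B, F, S, Y}

S: fault, frames [S]
P: fault, frames [S, P]
F: fault, frames [S, P, F]
S: hit
F: hit
B: fault, frames [S, P, F, B]
S: hit
B: hit
F: hit
S: hit
Y: fault, evict P, frames [S, F, B, Y]
B: hit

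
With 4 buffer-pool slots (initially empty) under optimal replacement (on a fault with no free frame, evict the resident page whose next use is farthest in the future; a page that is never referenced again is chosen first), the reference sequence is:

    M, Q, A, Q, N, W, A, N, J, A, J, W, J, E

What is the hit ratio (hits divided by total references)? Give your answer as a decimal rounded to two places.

0.50

M -> fault, frames [M]
Q -> fault, frames [M, Q]
A -> fault, frames [M, Q, A]
Q -> hit
N -> fault, frames [M, Q, A, N]
W -> fault, evict Q, frames [M, A, N, W]
A -> hit
N -> hit
J -> fault, evict N, frames [M, A, W, J]
A -> hit
J -> hit
W -> hit
J -> hit
E -> fault, evict J, frames [M, A, W, E]
Hits: 7 of 14 references → 7/14 = 0.5000.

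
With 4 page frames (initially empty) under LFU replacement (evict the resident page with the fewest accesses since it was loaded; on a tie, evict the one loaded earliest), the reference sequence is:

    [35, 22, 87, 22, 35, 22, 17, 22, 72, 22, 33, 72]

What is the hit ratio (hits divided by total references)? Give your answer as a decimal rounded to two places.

0.50

35: fault, frames {35}
22: fault, frames {35,22}
87: fault, frames {35,22,87}
22: hit
35: hit
22: hit
17: fault, frames {35,22,87,17}
22: hit
72: fault, evict 87, frames {35,22,17,72}
22: hit
33: fault, evict 17, frames {35,22,72,33}
72: hit
Hits: 6 of 12 references → 6/12 = 0.5000.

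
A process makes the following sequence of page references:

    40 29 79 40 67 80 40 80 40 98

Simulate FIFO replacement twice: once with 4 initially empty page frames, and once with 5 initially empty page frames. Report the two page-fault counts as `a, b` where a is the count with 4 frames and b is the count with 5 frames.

7, 6

4 frames: F F F . F F F . . F → 7 faults.
5 frames: F F F . F F . . . F → 6 faults.
6 < 7: adding a frame reduced faults, as is typical.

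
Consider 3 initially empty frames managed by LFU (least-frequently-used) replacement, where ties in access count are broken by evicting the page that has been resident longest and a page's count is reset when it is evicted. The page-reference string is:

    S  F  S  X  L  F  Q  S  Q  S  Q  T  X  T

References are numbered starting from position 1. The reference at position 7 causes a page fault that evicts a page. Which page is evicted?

L

pos 1: S: fault, frames (S)
pos 2: F: fault, frames (S F)
pos 3: S: hit
pos 4: X: fault, frames (S F X)
pos 5: L: fault, evict F, frames (S X L)
pos 6: F: fault, evict X, frames (S L F)
pos 7: Q: fault, evict L, frames (S F Q)
At position 7, page L is evicted.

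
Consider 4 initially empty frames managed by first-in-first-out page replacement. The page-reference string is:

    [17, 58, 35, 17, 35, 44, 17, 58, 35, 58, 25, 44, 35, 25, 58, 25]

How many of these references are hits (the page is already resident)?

17 -> miss, frames (17)
58 -> miss, frames (17 58)
35 -> miss, frames (17 58 35)
17 -> hit
35 -> hit
44 -> miss, frames (17 58 35 44)
17 -> hit
58 -> hit
35 -> hit
58 -> hit
25 -> miss, evict 17, frames (58 35 44 25)
44 -> hit
35 -> hit
25 -> hit
58 -> hit
25 -> hit
Hits: 11.

11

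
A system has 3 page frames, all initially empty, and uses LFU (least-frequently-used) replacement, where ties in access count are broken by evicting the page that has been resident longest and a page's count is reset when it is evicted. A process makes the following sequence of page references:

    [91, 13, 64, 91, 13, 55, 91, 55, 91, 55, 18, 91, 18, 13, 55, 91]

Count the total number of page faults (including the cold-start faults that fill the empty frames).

91 -> fault, frames [91]
13 -> fault, frames [91, 13]
64 -> fault, frames [91, 13, 64]
91 -> hit
13 -> hit
55 -> fault, evict 64, frames [91, 13, 55]
91 -> hit
55 -> hit
91 -> hit
55 -> hit
18 -> fault, evict 13, frames [91, 55, 18]
91 -> hit
18 -> hit
13 -> fault, evict 18, frames [91, 55, 13]
55 -> hit
91 -> hit
Page faults: 6.

6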